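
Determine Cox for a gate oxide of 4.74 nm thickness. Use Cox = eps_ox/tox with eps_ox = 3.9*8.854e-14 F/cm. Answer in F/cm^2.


Step 1: eps_ox = 3.9 * 8.854e-14 = 3.45306e-13 F/cm
Step 2: tox in cm = 4.74 nm * 1e-7 = 4.7400e-07 cm
Step 3: Cox = 3.45306e-13 / 4.7400e-07 = 7.28e-07 F/cm^2

7.28e-07


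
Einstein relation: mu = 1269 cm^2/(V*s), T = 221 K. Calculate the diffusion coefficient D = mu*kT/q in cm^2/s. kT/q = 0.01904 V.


Step 1: D = mu * (kT/q)
Step 2: D = 1269 * 0.01904
Step 3: D = 24.16 cm^2/s

24.16


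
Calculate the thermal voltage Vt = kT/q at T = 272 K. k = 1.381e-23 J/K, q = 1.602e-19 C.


Step 1: kT = 1.381e-23 * 272 = 3.75632e-21 J
Step 2: Vt = kT/q = 3.75632e-21 / 1.602e-19
Step 3: Vt = 0.02345 V

0.02345


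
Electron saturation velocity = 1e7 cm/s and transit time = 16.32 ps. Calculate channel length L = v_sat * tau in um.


Step 1: tau in seconds = 16.32 ps * 1e-12 = 1.6320e-11 s
Step 2: L = v_sat * tau = 1e7 * 1.6320e-11 = 1.6320e-04 cm
Step 3: L in um = 1.6320e-04 * 1e4 = 1.632 um

1.632


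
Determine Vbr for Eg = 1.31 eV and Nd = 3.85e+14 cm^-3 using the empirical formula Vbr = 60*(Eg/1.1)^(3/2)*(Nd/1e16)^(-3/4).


Step 1: Eg/1.1 = 1.31/1.1 = 1.190909
Step 2: (Eg/1.1)^1.5 = 1.190909^1.5 = 1.299624
Step 3: (Nd/1e16)^(-0.75) = (0.0385)^(-0.75) = 11.505472
Step 4: Vbr = 60 * 1.299624 * 11.505472 = 897.2 V

897.2


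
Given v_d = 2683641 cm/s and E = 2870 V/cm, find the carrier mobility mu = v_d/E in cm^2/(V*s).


Step 1: mu = v_d / E
Step 2: mu = 2683641 / 2870
Step 3: mu = 935.07 cm^2/(V*s)

935.07


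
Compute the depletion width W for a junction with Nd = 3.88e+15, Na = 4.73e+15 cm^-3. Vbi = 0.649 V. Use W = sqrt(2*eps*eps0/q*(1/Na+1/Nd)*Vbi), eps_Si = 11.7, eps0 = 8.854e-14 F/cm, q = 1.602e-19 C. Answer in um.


Step 1: 1/Na + 1/Nd = 1/4.73e+15 + 1/3.88e+15 = 4.69148e-16
Step 2: 2*eps*eps0/q = 2*11.7*8.854e-14/1.602e-19 = 1.293281e+07
Step 3: W^2 = 1.293281e+07 * 4.69148e-16 * 0.649 = 3.93774e-09
Step 4: W = sqrt(3.93774e-09) = 6.275e-05 cm = 0.6275 um

0.6275


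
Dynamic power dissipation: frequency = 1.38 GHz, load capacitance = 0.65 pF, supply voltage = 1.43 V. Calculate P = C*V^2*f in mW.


Step 1: V^2 = 1.43^2 = 2.0449 V^2
Step 2: P = C*V^2*f = 0.65e-12 F * 2.0449 * 1.38e9 Hz
Step 3: P = 1.8342753e-03 W
Step 4: P = 1.834 mW

1.834


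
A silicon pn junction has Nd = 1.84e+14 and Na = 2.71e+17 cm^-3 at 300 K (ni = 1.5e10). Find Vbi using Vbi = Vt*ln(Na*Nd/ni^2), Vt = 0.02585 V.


Step 1: Compute Na*Nd/ni^2 = 2.71e+17 * 1.84e+14 / (1.5e10)^2 = 2.2162e+11
Step 2: ln(2.2162e+11) = 26.1242
Step 3: Vbi = 0.02585 * 26.1242 = 0.675 V

0.675


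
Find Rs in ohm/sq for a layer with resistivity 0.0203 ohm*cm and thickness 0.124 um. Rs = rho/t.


Step 1: Convert thickness to cm: t = 0.124 um = 1.2400e-05 cm
Step 2: Rs = rho / t = 0.0203 / 1.2400e-05
Step 3: Rs = 1637.1 ohm/sq

1637.1


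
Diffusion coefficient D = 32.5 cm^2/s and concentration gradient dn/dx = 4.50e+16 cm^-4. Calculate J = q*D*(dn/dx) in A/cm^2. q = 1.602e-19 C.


Step 1: J = q * D * (dn/dx)
Step 2: J = 1.602e-19 * 32.5 * 4.50e+16
Step 3: J = 2.34e-01 A/cm^2

2.34e-01


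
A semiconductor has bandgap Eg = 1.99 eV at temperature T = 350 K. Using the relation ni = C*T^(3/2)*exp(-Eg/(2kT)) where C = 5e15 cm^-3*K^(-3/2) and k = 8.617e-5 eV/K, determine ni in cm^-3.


Step 1: Compute kT = 8.617e-5 * 350 = 0.0301595 eV
Step 2: Exponent = -Eg/(2kT) = -1.99/(2*0.0301595) = -32.99126
Step 3: T^(3/2) = 350^1.5 = 6547.90
Step 4: ni = 5e15 * 6547.90 * exp(-32.99126) = 1.54e+05 cm^-3

1.54e+05


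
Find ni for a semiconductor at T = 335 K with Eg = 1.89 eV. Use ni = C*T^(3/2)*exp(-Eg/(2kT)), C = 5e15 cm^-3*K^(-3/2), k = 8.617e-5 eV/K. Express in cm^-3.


Step 1: Compute kT = 8.617e-5 * 335 = 0.02886695 eV
Step 2: Exponent = -Eg/(2kT) = -1.89/(2*0.02886695) = -32.73640
Step 3: T^(3/2) = 335^1.5 = 6131.51
Step 4: ni = 5e15 * 6131.51 * exp(-32.73640) = 1.86e+05 cm^-3

1.86e+05


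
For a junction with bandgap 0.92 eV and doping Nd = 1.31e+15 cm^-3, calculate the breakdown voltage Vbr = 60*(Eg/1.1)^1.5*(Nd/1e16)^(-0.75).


Step 1: Eg/1.1 = 0.92/1.1 = 0.836364
Step 2: (Eg/1.1)^1.5 = 0.836364^1.5 = 0.764879
Step 3: (Nd/1e16)^(-0.75) = (0.131)^(-0.75) = 4.592472
Step 4: Vbr = 60 * 0.764879 * 4.592472 = 210.8 V

210.8


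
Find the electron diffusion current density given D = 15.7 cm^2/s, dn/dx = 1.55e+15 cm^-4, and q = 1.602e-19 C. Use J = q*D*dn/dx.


Step 1: J = q * D * (dn/dx)
Step 2: J = 1.602e-19 * 15.7 * 1.55e+15
Step 3: J = 3.90e-03 A/cm^2

3.90e-03


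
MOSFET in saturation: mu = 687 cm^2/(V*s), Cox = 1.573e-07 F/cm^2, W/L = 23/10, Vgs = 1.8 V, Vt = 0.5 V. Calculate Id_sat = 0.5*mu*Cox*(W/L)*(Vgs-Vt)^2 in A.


Step 1: Overdrive voltage Vov = Vgs - Vt = 1.8 - 0.5 = 1.3 V
Step 2: W/L = 23/10 = 2.3
Step 3: Id = 0.5 * 687 * 1.573e-07 * 2.3 * 1.3^2
Step 4: Id = 2.10e-04 A

2.10e-04


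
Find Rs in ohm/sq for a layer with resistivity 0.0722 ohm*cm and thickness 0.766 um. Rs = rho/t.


Step 1: Convert thickness to cm: t = 0.766 um = 7.6600e-05 cm
Step 2: Rs = rho / t = 0.0722 / 7.6600e-05
Step 3: Rs = 942.6 ohm/sq

942.6


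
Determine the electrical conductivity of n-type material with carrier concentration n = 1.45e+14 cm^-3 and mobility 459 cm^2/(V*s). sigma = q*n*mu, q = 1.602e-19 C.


Step 1: sigma = q * n * mu
Step 2: sigma = 1.602e-19 * 1.45e+14 * 459
Step 3: sigma = 1.066e-02 S/cm

1.066e-02


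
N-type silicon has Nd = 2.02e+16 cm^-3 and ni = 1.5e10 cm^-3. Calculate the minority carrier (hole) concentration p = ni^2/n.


Step 1: Since Nd >> ni, n ≈ Nd = 2.02e+16 cm^-3
Step 2: p = ni^2 / n = (1.5e10)^2 / 2.02e+16
Step 3: p = 2.25e20 / 2.02e+16 = 1.11e+04 cm^-3

1.11e+04


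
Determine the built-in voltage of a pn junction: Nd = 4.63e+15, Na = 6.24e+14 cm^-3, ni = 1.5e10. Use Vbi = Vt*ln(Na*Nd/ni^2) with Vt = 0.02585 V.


Step 1: Compute Na*Nd/ni^2 = 6.24e+14 * 4.63e+15 / (1.5e10)^2 = 1.2841e+10
Step 2: ln(1.2841e+10) = 23.2759
Step 3: Vbi = 0.02585 * 23.2759 = 0.602 V

0.602


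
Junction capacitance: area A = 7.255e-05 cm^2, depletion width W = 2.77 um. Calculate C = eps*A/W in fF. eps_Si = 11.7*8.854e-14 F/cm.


Step 1: eps_Si = 11.7 * 8.854e-14 = 1.035918e-12 F/cm
Step 2: W in cm = 2.77 * 1e-4 = 2.77e-04 cm
Step 3: C = 1.035918e-12 * 7.255e-05 / 2.77e-04 = 2.713208e-13 F
Step 4: C = 271.32 fF

271.32


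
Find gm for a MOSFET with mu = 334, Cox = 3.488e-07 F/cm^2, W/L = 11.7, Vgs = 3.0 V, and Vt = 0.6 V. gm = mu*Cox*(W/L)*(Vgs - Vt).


Step 1: Vov = Vgs - Vt = 3.0 - 0.6 = 2.4 V
Step 2: gm = mu * Cox * (W/L) * Vov
Step 3: gm = 334 * 3.488e-07 * 11.7 * 2.4 = 3.27e-03 S

3.27e-03


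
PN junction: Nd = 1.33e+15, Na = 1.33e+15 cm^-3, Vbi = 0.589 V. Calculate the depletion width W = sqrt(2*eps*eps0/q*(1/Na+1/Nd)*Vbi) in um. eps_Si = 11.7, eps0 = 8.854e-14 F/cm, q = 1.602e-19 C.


Step 1: 1/Na + 1/Nd = 1/1.33e+15 + 1/1.33e+15 = 1.50376e-15
Step 2: 2*eps*eps0/q = 2*11.7*8.854e-14/1.602e-19 = 1.293281e+07
Step 3: W^2 = 1.293281e+07 * 1.50376e-15 * 0.589 = 1.14548e-08
Step 4: W = sqrt(1.14548e-08) = 1.070e-04 cm = 1.07 um

1.07


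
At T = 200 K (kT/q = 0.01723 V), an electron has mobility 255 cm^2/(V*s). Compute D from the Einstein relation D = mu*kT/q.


Step 1: D = mu * (kT/q)
Step 2: D = 255 * 0.01723
Step 3: D = 4.39 cm^2/s

4.39


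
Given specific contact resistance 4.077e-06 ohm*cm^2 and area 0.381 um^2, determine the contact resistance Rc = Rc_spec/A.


Step 1: Convert area to cm^2: 0.381 um^2 = 3.8100e-09 cm^2
Step 2: Rc = Rc_spec / A = 4.077e-06 / 3.8100e-09
Step 3: Rc = 1.07e+03 ohms

1.07e+03


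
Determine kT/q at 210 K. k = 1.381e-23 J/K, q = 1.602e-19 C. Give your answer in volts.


Step 1: kT = 1.381e-23 * 210 = 2.9001e-21 J
Step 2: Vt = kT/q = 2.9001e-21 / 1.602e-19
Step 3: Vt = 0.0181 V

0.0181


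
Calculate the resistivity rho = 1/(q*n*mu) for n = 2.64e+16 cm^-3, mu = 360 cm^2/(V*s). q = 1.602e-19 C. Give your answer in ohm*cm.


Step 1: sigma = q * n * mu = 1.602e-19 * 2.64e+16 * 360 = 1.52254e+00 S/cm
Step 2: rho = 1 / sigma = 1 / 1.52254e+00 = 0.6568 ohm*cm

0.6568


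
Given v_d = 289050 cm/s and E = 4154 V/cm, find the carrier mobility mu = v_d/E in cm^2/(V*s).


Step 1: mu = v_d / E
Step 2: mu = 289050 / 4154
Step 3: mu = 69.58 cm^2/(V*s)

69.58


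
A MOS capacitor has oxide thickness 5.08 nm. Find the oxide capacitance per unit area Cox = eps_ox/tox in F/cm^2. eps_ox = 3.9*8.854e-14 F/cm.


Step 1: eps_ox = 3.9 * 8.854e-14 = 3.45306e-13 F/cm
Step 2: tox in cm = 5.08 nm * 1e-7 = 5.0800e-07 cm
Step 3: Cox = 3.45306e-13 / 5.0800e-07 = 6.80e-07 F/cm^2

6.80e-07


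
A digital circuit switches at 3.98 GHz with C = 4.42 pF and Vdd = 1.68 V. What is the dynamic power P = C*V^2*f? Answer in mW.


Step 1: V^2 = 1.68^2 = 2.8224 V^2
Step 2: P = C*V^2*f = 4.42e-12 F * 2.8224 * 3.98e9 Hz
Step 3: P = 4.965053184e-02 W
Step 4: P = 49.651 mW

49.651


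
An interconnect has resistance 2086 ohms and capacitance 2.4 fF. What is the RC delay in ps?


Step 1: tau = R * C
Step 2: tau = 2086 * 2.4 fF = 2086 * 2.4e-15 F
Step 3: tau = 5.0064e-12 s = 5.0064 ps

5.0064


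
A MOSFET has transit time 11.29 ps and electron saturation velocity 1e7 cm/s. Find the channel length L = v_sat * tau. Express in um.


Step 1: tau in seconds = 11.29 ps * 1e-12 = 1.1290e-11 s
Step 2: L = v_sat * tau = 1e7 * 1.1290e-11 = 1.1290e-04 cm
Step 3: L in um = 1.1290e-04 * 1e4 = 1.129 um

1.129


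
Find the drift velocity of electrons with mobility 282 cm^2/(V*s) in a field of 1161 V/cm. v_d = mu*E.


Step 1: v_d = mu * E
Step 2: v_d = 282 * 1161 = 327402
Step 3: v_d = 3.27e+05 cm/s

3.27e+05


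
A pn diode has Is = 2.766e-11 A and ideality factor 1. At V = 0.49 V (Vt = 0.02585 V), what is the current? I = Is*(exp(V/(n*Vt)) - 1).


Step 1: V/(n*Vt) = 0.49/(1*0.02585) = 18.9555
Step 2: exp(18.9555) = 1.7071e+08
Step 3: I = 2.766e-11 * (1.7071e+08 - 1) = 4.72e-03 A

4.72e-03


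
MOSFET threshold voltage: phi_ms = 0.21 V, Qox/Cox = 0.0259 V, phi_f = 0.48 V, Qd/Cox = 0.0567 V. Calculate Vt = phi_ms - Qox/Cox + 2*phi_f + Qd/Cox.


Step 1: Vt = phi_ms - Qox/Cox + 2*phi_f + Qd/Cox
Step 2: Vt = 0.21 - 0.0259 + 2*0.48 + 0.0567
Step 3: Vt = 0.21 - 0.0259 + 0.96 + 0.0567
Step 4: Vt = 1.2008 V

1.2008


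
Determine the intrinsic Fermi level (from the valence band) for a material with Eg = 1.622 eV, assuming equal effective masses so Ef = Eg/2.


Step 1: For an intrinsic semiconductor, the Fermi level sits at midgap.
Step 2: Ef = Eg / 2 = 1.622 / 2 = 0.811 eV

0.811


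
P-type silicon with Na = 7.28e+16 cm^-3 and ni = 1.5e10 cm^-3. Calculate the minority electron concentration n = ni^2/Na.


Step 1: Majority hole concentration p ≈ Na = 7.28e+16 cm^-3
Step 2: n = ni^2 / Na = (1.5e10)^2 / 7.28e+16
Step 3: n = 3.09e+03 cm^-3

3.09e+03


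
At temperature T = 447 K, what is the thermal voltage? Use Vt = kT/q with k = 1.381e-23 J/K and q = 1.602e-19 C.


Step 1: kT = 1.381e-23 * 447 = 6.17307e-21 J
Step 2: Vt = kT/q = 6.17307e-21 / 1.602e-19
Step 3: Vt = 0.03853 V

0.03853


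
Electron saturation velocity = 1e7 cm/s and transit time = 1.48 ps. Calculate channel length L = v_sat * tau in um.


Step 1: tau in seconds = 1.48 ps * 1e-12 = 1.4800e-12 s
Step 2: L = v_sat * tau = 1e7 * 1.4800e-12 = 1.4800e-05 cm
Step 3: L in um = 1.4800e-05 * 1e4 = 0.148 um

0.148


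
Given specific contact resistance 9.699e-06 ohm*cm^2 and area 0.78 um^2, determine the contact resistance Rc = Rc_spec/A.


Step 1: Convert area to cm^2: 0.78 um^2 = 7.8000e-09 cm^2
Step 2: Rc = Rc_spec / A = 9.699e-06 / 7.8000e-09
Step 3: Rc = 1.24e+03 ohms

1.24e+03


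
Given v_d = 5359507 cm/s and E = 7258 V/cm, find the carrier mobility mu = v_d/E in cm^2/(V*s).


Step 1: mu = v_d / E
Step 2: mu = 5359507 / 7258
Step 3: mu = 738.43 cm^2/(V*s)

738.43


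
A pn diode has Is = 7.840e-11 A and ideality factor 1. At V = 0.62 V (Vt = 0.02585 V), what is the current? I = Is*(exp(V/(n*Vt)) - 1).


Step 1: V/(n*Vt) = 0.62/(1*0.02585) = 23.9845
Step 2: exp(23.9845) = 2.6082e+10
Step 3: I = 7.840e-11 * (2.6082e+10 - 1) = 2.04e+00 A

2.04e+00


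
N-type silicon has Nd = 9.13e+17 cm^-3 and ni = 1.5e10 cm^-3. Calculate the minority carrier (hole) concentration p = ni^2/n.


Step 1: Since Nd >> ni, n ≈ Nd = 9.13e+17 cm^-3
Step 2: p = ni^2 / n = (1.5e10)^2 / 9.13e+17
Step 3: p = 2.25e20 / 9.13e+17 = 2.46e+02 cm^-3

2.46e+02


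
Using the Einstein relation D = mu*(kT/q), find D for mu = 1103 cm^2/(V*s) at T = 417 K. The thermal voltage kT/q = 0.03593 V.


Step 1: D = mu * (kT/q)
Step 2: D = 1103 * 0.03593
Step 3: D = 39.63 cm^2/s

39.63


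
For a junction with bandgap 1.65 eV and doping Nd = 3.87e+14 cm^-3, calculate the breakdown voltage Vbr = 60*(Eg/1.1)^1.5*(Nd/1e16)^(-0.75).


Step 1: Eg/1.1 = 1.65/1.1 = 1.500000
Step 2: (Eg/1.1)^1.5 = 1.500000^1.5 = 1.837117
Step 3: (Nd/1e16)^(-0.75) = (0.0387)^(-0.75) = 11.460849
Step 4: Vbr = 60 * 1.837117 * 11.460849 = 1263.3 V

1263.3


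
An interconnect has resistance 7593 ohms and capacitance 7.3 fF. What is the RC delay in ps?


Step 1: tau = R * C
Step 2: tau = 7593 * 7.3 fF = 7593 * 7.3e-15 F
Step 3: tau = 5.54289e-11 s = 55.4289 ps

55.4289


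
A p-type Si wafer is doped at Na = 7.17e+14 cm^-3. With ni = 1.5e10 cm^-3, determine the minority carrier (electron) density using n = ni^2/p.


Step 1: Majority hole concentration p ≈ Na = 7.17e+14 cm^-3
Step 2: n = ni^2 / Na = (1.5e10)^2 / 7.17e+14
Step 3: n = 3.14e+05 cm^-3

3.14e+05


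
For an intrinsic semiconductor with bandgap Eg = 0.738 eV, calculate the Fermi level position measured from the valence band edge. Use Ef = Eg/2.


Step 1: For an intrinsic semiconductor, the Fermi level sits at midgap.
Step 2: Ef = Eg / 2 = 0.738 / 2 = 0.369 eV

0.369


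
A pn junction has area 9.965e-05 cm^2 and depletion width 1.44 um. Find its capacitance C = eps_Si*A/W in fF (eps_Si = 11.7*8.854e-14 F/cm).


Step 1: eps_Si = 11.7 * 8.854e-14 = 1.035918e-12 F/cm
Step 2: W in cm = 1.44 * 1e-4 = 1.44e-04 cm
Step 3: C = 1.035918e-12 * 9.965e-05 / 1.44e-04 = 7.168696e-13 F
Step 4: C = 716.87 fF

716.87


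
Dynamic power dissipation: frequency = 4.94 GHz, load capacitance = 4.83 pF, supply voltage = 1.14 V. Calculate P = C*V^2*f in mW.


Step 1: V^2 = 1.14^2 = 1.2996 V^2
Step 2: P = C*V^2*f = 4.83e-12 F * 1.2996 * 4.94e9 Hz
Step 3: P = 3.100871592e-02 W
Step 4: P = 31.009 mW

31.009


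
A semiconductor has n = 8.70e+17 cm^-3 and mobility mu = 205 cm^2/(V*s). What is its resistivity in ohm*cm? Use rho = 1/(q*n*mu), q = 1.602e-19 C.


Step 1: sigma = q * n * mu = 1.602e-19 * 8.70e+17 * 205 = 2.85717e+01 S/cm
Step 2: rho = 1 / sigma = 1 / 2.85717e+01 = 0.035 ohm*cm

0.035


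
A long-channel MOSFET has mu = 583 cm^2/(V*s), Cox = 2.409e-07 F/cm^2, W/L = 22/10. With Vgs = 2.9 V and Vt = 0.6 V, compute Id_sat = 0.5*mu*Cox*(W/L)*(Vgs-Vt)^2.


Step 1: Overdrive voltage Vov = Vgs - Vt = 2.9 - 0.6 = 2.3 V
Step 2: W/L = 22/10 = 2.2
Step 3: Id = 0.5 * 583 * 2.409e-07 * 2.2 * 2.3^2
Step 4: Id = 8.17e-04 A

8.17e-04


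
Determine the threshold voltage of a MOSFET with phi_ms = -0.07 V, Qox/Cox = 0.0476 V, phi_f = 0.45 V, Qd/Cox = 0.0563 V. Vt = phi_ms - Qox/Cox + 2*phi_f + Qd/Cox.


Step 1: Vt = phi_ms - Qox/Cox + 2*phi_f + Qd/Cox
Step 2: Vt = -0.07 - 0.0476 + 2*0.45 + 0.0563
Step 3: Vt = -0.07 - 0.0476 + 0.9 + 0.0563
Step 4: Vt = 0.8387 V

0.8387


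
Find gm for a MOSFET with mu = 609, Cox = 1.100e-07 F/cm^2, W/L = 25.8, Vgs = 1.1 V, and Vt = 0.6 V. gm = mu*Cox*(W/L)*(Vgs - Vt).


Step 1: Vov = Vgs - Vt = 1.1 - 0.6 = 0.5 V
Step 2: gm = mu * Cox * (W/L) * Vov
Step 3: gm = 609 * 1.100e-07 * 25.8 * 0.5 = 8.64e-04 S

8.64e-04


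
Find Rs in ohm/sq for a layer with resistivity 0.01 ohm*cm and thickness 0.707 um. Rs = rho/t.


Step 1: Convert thickness to cm: t = 0.707 um = 7.0700e-05 cm
Step 2: Rs = rho / t = 0.01 / 7.0700e-05
Step 3: Rs = 141.4 ohm/sq

141.4


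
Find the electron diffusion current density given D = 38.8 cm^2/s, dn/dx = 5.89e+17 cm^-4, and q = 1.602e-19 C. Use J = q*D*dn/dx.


Step 1: J = q * D * (dn/dx)
Step 2: J = 1.602e-19 * 38.8 * 5.89e+17
Step 3: J = 3.66e+00 A/cm^2

3.66e+00


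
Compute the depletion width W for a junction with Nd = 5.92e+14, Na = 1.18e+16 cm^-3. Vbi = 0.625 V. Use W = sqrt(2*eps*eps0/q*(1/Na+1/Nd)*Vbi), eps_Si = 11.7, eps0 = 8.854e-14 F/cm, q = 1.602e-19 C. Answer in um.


Step 1: 1/Na + 1/Nd = 1/1.18e+16 + 1/5.92e+14 = 1.77393e-15
Step 2: 2*eps*eps0/q = 2*11.7*8.854e-14/1.602e-19 = 1.293281e+07
Step 3: W^2 = 1.293281e+07 * 1.77393e-15 * 0.625 = 1.43387e-08
Step 4: W = sqrt(1.43387e-08) = 1.197e-04 cm = 1.197 um

1.197


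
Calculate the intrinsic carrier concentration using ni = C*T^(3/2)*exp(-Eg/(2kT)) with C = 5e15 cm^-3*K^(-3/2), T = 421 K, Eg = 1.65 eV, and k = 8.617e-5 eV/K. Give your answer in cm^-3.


Step 1: Compute kT = 8.617e-5 * 421 = 0.03627757 eV
Step 2: Exponent = -Eg/(2kT) = -1.65/(2*0.03627757) = -22.74132
Step 3: T^(3/2) = 421^1.5 = 8638.20
Step 4: ni = 5e15 * 8638.20 * exp(-22.74132) = 5.74e+09 cm^-3

5.74e+09


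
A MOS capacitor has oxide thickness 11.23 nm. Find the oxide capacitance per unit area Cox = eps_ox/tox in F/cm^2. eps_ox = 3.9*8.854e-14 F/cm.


Step 1: eps_ox = 3.9 * 8.854e-14 = 3.45306e-13 F/cm
Step 2: tox in cm = 11.23 nm * 1e-7 = 1.1230e-06 cm
Step 3: Cox = 3.45306e-13 / 1.1230e-06 = 3.07e-07 F/cm^2

3.07e-07


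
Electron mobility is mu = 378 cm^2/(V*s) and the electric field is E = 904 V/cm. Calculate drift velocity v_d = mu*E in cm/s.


Step 1: v_d = mu * E
Step 2: v_d = 378 * 904 = 341712
Step 3: v_d = 3.42e+05 cm/s

3.42e+05


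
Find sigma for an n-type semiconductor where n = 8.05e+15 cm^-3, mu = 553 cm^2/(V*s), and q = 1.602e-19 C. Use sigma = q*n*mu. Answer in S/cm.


Step 1: sigma = q * n * mu
Step 2: sigma = 1.602e-19 * 8.05e+15 * 553
Step 3: sigma = 7.132e-01 S/cm

7.132e-01


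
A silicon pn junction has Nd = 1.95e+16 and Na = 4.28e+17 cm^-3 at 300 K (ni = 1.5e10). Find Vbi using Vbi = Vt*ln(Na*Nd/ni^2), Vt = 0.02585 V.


Step 1: Compute Na*Nd/ni^2 = 4.28e+17 * 1.95e+16 / (1.5e10)^2 = 3.7093e+13
Step 2: ln(3.7093e+13) = 31.2444
Step 3: Vbi = 0.02585 * 31.2444 = 0.808 V

0.808


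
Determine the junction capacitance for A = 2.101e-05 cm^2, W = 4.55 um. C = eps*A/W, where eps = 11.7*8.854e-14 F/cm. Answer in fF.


Step 1: eps_Si = 11.7 * 8.854e-14 = 1.035918e-12 F/cm
Step 2: W in cm = 4.55 * 1e-4 = 4.55e-04 cm
Step 3: C = 1.035918e-12 * 2.101e-05 / 4.55e-04 = 4.783437e-14 F
Step 4: C = 47.83 fF

47.83


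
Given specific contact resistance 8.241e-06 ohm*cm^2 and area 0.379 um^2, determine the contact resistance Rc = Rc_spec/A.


Step 1: Convert area to cm^2: 0.379 um^2 = 3.7900e-09 cm^2
Step 2: Rc = Rc_spec / A = 8.241e-06 / 3.7900e-09
Step 3: Rc = 2.17e+03 ohms

2.17e+03


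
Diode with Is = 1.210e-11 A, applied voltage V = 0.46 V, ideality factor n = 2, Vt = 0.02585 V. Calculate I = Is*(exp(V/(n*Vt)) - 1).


Step 1: V/(n*Vt) = 0.46/(2*0.02585) = 8.8975
Step 2: exp(8.8975) = 7.3137e+03
Step 3: I = 1.210e-11 * (7.3137e+03 - 1) = 8.85e-08 A

8.85e-08


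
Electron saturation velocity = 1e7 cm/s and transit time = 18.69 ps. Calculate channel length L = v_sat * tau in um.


Step 1: tau in seconds = 18.69 ps * 1e-12 = 1.8690e-11 s
Step 2: L = v_sat * tau = 1e7 * 1.8690e-11 = 1.8690e-04 cm
Step 3: L in um = 1.8690e-04 * 1e4 = 1.869 um

1.869


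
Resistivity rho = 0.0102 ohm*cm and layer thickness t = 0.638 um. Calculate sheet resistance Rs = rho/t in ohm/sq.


Step 1: Convert thickness to cm: t = 0.638 um = 6.3800e-05 cm
Step 2: Rs = rho / t = 0.0102 / 6.3800e-05
Step 3: Rs = 159.9 ohm/sq

159.9


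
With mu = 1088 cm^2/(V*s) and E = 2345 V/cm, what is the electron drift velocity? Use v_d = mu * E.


Step 1: v_d = mu * E
Step 2: v_d = 1088 * 2345 = 2551360
Step 3: v_d = 2.55e+06 cm/s

2.55e+06


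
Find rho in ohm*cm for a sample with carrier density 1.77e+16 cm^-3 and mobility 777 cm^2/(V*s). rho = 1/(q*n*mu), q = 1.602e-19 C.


Step 1: sigma = q * n * mu = 1.602e-19 * 1.77e+16 * 777 = 2.20321e+00 S/cm
Step 2: rho = 1 / sigma = 1 / 2.20321e+00 = 0.4539 ohm*cm

0.4539


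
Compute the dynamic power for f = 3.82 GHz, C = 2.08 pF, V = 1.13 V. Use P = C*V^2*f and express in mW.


Step 1: V^2 = 1.13^2 = 1.2769 V^2
Step 2: P = C*V^2*f = 2.08e-12 F * 1.2769 * 3.82e9 Hz
Step 3: P = 1.014573664e-02 W
Step 4: P = 10.146 mW

10.146


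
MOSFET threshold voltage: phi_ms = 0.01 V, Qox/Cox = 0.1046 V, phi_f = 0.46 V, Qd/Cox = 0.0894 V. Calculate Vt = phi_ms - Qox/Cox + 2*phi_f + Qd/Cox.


Step 1: Vt = phi_ms - Qox/Cox + 2*phi_f + Qd/Cox
Step 2: Vt = 0.01 - 0.1046 + 2*0.46 + 0.0894
Step 3: Vt = 0.01 - 0.1046 + 0.92 + 0.0894
Step 4: Vt = 0.9148 V

0.9148


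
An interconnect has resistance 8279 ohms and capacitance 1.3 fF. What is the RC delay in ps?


Step 1: tau = R * C
Step 2: tau = 8279 * 1.3 fF = 8279 * 1.3e-15 F
Step 3: tau = 1.07627e-11 s = 10.7627 ps

10.7627


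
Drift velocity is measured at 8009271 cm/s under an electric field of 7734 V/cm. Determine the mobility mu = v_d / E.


Step 1: mu = v_d / E
Step 2: mu = 8009271 / 7734
Step 3: mu = 1035.59 cm^2/(V*s)

1035.59


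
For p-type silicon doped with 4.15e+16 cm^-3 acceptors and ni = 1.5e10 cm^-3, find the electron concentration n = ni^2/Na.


Step 1: Majority hole concentration p ≈ Na = 4.15e+16 cm^-3
Step 2: n = ni^2 / Na = (1.5e10)^2 / 4.15e+16
Step 3: n = 5.42e+03 cm^-3

5.42e+03


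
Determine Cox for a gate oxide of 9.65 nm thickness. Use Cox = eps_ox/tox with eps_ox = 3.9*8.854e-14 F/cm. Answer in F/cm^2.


Step 1: eps_ox = 3.9 * 8.854e-14 = 3.45306e-13 F/cm
Step 2: tox in cm = 9.65 nm * 1e-7 = 9.6500e-07 cm
Step 3: Cox = 3.45306e-13 / 9.6500e-07 = 3.58e-07 F/cm^2

3.58e-07


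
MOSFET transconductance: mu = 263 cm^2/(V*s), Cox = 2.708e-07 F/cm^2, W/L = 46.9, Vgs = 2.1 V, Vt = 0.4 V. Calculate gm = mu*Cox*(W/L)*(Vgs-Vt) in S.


Step 1: Vov = Vgs - Vt = 2.1 - 0.4 = 1.7 V
Step 2: gm = mu * Cox * (W/L) * Vov
Step 3: gm = 263 * 2.708e-07 * 46.9 * 1.7 = 5.68e-03 S

5.68e-03


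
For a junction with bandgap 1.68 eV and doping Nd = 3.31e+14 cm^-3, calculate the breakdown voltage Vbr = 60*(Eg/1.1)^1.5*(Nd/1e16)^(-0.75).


Step 1: Eg/1.1 = 1.68/1.1 = 1.527273
Step 2: (Eg/1.1)^1.5 = 1.527273^1.5 = 1.887448
Step 3: (Nd/1e16)^(-0.75) = (0.0331)^(-0.75) = 12.886323
Step 4: Vbr = 60 * 1.887448 * 12.886323 = 1459.3 V

1459.3


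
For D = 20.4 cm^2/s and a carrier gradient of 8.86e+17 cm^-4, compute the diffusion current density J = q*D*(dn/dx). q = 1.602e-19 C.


Step 1: J = q * D * (dn/dx)
Step 2: J = 1.602e-19 * 20.4 * 8.86e+17
Step 3: J = 2.90e+00 A/cm^2

2.90e+00


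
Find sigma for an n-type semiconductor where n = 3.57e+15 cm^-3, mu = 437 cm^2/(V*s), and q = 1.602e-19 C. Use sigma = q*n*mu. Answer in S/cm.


Step 1: sigma = q * n * mu
Step 2: sigma = 1.602e-19 * 3.57e+15 * 437
Step 3: sigma = 2.499e-01 S/cm

2.499e-01


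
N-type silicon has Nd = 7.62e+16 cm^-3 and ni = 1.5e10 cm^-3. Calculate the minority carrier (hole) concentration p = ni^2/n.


Step 1: Since Nd >> ni, n ≈ Nd = 7.62e+16 cm^-3
Step 2: p = ni^2 / n = (1.5e10)^2 / 7.62e+16
Step 3: p = 2.25e20 / 7.62e+16 = 2.95e+03 cm^-3

2.95e+03


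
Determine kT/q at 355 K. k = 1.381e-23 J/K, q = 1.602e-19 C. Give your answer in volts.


Step 1: kT = 1.381e-23 * 355 = 4.90255e-21 J
Step 2: Vt = kT/q = 4.90255e-21 / 1.602e-19
Step 3: Vt = 0.0306 V

0.0306


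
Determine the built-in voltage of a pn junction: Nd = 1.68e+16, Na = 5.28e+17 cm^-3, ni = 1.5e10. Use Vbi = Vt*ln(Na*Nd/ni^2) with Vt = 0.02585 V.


Step 1: Compute Na*Nd/ni^2 = 5.28e+17 * 1.68e+16 / (1.5e10)^2 = 3.9424e+13
Step 2: ln(3.9424e+13) = 31.3054
Step 3: Vbi = 0.02585 * 31.3054 = 0.809 V

0.809


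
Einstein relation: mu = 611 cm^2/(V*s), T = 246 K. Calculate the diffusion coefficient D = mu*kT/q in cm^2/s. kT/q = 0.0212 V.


Step 1: D = mu * (kT/q)
Step 2: D = 611 * 0.0212
Step 3: D = 12.95 cm^2/s

12.95


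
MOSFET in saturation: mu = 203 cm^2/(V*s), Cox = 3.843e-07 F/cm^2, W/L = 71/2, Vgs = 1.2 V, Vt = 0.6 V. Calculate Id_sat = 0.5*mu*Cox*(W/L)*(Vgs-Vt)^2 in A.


Step 1: Overdrive voltage Vov = Vgs - Vt = 1.2 - 0.6 = 0.6 V
Step 2: W/L = 71/2 = 35.5
Step 3: Id = 0.5 * 203 * 3.843e-07 * 35.5 * 0.6^2
Step 4: Id = 4.99e-04 A

4.99e-04


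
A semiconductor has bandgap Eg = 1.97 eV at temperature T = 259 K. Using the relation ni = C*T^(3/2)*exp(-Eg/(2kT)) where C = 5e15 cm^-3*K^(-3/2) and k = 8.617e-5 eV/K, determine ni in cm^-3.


Step 1: Compute kT = 8.617e-5 * 259 = 0.02231803 eV
Step 2: Exponent = -Eg/(2kT) = -1.97/(2*0.02231803) = -44.13472
Step 3: T^(3/2) = 259^1.5 = 4168.21
Step 4: ni = 5e15 * 4168.21 * exp(-44.13472) = 1.42e+00 cm^-3

1.42e+00


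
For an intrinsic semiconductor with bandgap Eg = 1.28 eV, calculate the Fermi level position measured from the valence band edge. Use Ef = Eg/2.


Step 1: For an intrinsic semiconductor, the Fermi level sits at midgap.
Step 2: Ef = Eg / 2 = 1.28 / 2 = 0.64 eV

0.64


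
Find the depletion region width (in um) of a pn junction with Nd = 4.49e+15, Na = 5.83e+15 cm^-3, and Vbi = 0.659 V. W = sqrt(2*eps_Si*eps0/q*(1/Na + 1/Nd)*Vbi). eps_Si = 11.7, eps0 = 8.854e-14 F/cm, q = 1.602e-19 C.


Step 1: 1/Na + 1/Nd = 1/5.83e+15 + 1/4.49e+15 = 3.94244e-16
Step 2: 2*eps*eps0/q = 2*11.7*8.854e-14/1.602e-19 = 1.293281e+07
Step 3: W^2 = 1.293281e+07 * 3.94244e-16 * 0.659 = 3.36003e-09
Step 4: W = sqrt(3.36003e-09) = 5.797e-05 cm = 0.5797 um

0.5797


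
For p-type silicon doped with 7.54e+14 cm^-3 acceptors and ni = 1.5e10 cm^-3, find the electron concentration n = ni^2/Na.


Step 1: Majority hole concentration p ≈ Na = 7.54e+14 cm^-3
Step 2: n = ni^2 / Na = (1.5e10)^2 / 7.54e+14
Step 3: n = 2.98e+05 cm^-3

2.98e+05


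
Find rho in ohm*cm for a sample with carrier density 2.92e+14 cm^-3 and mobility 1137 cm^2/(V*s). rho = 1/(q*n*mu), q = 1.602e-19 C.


Step 1: sigma = q * n * mu = 1.602e-19 * 2.92e+14 * 1137 = 5.31870e-02 S/cm
Step 2: rho = 1 / sigma = 1 / 5.31870e-02 = 18.8 ohm*cm

18.8


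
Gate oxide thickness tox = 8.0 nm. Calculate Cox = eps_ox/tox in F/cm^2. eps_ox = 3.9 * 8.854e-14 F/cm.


Step 1: eps_ox = 3.9 * 8.854e-14 = 3.45306e-13 F/cm
Step 2: tox in cm = 8.0 nm * 1e-7 = 8.0000e-07 cm
Step 3: Cox = 3.45306e-13 / 8.0000e-07 = 4.32e-07 F/cm^2

4.32e-07


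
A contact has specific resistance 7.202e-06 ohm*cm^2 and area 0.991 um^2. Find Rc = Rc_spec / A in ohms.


Step 1: Convert area to cm^2: 0.991 um^2 = 9.9100e-09 cm^2
Step 2: Rc = Rc_spec / A = 7.202e-06 / 9.9100e-09
Step 3: Rc = 7.27e+02 ohms

7.27e+02


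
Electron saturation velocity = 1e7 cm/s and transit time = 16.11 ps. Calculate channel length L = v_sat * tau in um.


Step 1: tau in seconds = 16.11 ps * 1e-12 = 1.6110e-11 s
Step 2: L = v_sat * tau = 1e7 * 1.6110e-11 = 1.6110e-04 cm
Step 3: L in um = 1.6110e-04 * 1e4 = 1.611 um

1.611


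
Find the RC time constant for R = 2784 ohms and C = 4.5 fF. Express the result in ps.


Step 1: tau = R * C
Step 2: tau = 2784 * 4.5 fF = 2784 * 4.5e-15 F
Step 3: tau = 1.2528e-11 s = 12.528 ps

12.528


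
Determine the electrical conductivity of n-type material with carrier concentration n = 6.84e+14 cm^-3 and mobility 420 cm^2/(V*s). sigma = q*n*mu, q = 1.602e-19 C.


Step 1: sigma = q * n * mu
Step 2: sigma = 1.602e-19 * 6.84e+14 * 420
Step 3: sigma = 4.602e-02 S/cm

4.602e-02


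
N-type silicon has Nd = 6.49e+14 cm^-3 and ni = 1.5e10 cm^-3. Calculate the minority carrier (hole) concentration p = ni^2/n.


Step 1: Since Nd >> ni, n ≈ Nd = 6.49e+14 cm^-3
Step 2: p = ni^2 / n = (1.5e10)^2 / 6.49e+14
Step 3: p = 2.25e20 / 6.49e+14 = 3.47e+05 cm^-3

3.47e+05


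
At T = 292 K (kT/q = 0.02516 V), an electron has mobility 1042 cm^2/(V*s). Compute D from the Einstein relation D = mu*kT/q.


Step 1: D = mu * (kT/q)
Step 2: D = 1042 * 0.02516
Step 3: D = 26.22 cm^2/s

26.22


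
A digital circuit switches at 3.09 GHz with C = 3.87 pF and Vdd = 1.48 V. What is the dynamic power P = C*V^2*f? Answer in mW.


Step 1: V^2 = 1.48^2 = 2.1904 V^2
Step 2: P = C*V^2*f = 3.87e-12 F * 2.1904 * 3.09e9 Hz
Step 3: P = 2.619346032e-02 W
Step 4: P = 26.193 mW

26.193


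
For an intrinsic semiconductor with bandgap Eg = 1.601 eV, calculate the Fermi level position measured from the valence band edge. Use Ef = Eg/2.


Step 1: For an intrinsic semiconductor, the Fermi level sits at midgap.
Step 2: Ef = Eg / 2 = 1.601 / 2 = 0.8005 eV

0.8005


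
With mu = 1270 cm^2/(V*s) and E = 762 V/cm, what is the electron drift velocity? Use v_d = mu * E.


Step 1: v_d = mu * E
Step 2: v_d = 1270 * 762 = 967740
Step 3: v_d = 9.68e+05 cm/s

9.68e+05


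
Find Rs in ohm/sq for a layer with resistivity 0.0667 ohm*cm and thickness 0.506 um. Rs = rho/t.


Step 1: Convert thickness to cm: t = 0.506 um = 5.0600e-05 cm
Step 2: Rs = rho / t = 0.0667 / 5.0600e-05
Step 3: Rs = 1318.2 ohm/sq

1318.2


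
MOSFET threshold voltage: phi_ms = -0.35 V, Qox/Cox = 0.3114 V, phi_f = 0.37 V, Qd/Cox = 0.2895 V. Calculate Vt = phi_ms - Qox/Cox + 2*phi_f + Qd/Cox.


Step 1: Vt = phi_ms - Qox/Cox + 2*phi_f + Qd/Cox
Step 2: Vt = -0.35 - 0.3114 + 2*0.37 + 0.2895
Step 3: Vt = -0.35 - 0.3114 + 0.74 + 0.2895
Step 4: Vt = 0.3681 V

0.3681


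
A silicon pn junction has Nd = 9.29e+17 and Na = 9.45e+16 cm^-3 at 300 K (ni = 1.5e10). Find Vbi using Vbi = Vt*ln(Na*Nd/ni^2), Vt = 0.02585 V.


Step 1: Compute Na*Nd/ni^2 = 9.45e+16 * 9.29e+17 / (1.5e10)^2 = 3.9018e+14
Step 2: ln(3.9018e+14) = 33.5976
Step 3: Vbi = 0.02585 * 33.5976 = 0.868 V

0.868


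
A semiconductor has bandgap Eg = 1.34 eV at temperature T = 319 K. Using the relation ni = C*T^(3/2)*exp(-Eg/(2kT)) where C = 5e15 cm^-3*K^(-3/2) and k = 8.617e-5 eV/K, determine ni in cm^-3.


Step 1: Compute kT = 8.617e-5 * 319 = 0.02748823 eV
Step 2: Exponent = -Eg/(2kT) = -1.34/(2*0.02748823) = -24.37407
Step 3: T^(3/2) = 319^1.5 = 5697.52
Step 4: ni = 5e15 * 5697.52 * exp(-24.37407) = 7.40e+08 cm^-3

7.40e+08


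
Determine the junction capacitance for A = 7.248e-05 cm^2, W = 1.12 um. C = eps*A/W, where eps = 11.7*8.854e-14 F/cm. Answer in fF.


Step 1: eps_Si = 11.7 * 8.854e-14 = 1.035918e-12 F/cm
Step 2: W in cm = 1.12 * 1e-4 = 1.12e-04 cm
Step 3: C = 1.035918e-12 * 7.248e-05 / 1.12e-04 = 6.703869e-13 F
Step 4: C = 670.39 fF

670.39


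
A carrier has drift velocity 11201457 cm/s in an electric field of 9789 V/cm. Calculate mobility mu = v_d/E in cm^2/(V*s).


Step 1: mu = v_d / E
Step 2: mu = 11201457 / 9789
Step 3: mu = 1144.29 cm^2/(V*s)

1144.29


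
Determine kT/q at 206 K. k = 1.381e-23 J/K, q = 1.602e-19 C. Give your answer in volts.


Step 1: kT = 1.381e-23 * 206 = 2.84486e-21 J
Step 2: Vt = kT/q = 2.84486e-21 / 1.602e-19
Step 3: Vt = 0.01776 V

0.01776


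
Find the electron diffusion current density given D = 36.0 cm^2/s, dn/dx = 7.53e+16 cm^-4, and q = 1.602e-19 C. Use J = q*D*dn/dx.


Step 1: J = q * D * (dn/dx)
Step 2: J = 1.602e-19 * 36.0 * 7.53e+16
Step 3: J = 4.34e-01 A/cm^2

4.34e-01


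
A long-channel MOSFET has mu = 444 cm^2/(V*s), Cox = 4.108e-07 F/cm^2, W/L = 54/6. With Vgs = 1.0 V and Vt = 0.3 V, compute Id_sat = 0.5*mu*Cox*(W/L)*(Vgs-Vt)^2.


Step 1: Overdrive voltage Vov = Vgs - Vt = 1.0 - 0.3 = 0.7 V
Step 2: W/L = 54/6 = 9
Step 3: Id = 0.5 * 444 * 4.108e-07 * 9 * 0.7^2
Step 4: Id = 4.02e-04 A

4.02e-04


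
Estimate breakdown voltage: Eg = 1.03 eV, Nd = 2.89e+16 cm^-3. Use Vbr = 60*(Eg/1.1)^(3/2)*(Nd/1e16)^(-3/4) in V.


Step 1: Eg/1.1 = 1.03/1.1 = 0.936364
Step 2: (Eg/1.1)^1.5 = 0.936364^1.5 = 0.906081
Step 3: (Nd/1e16)^(-0.75) = (2.89)^(-0.75) = 0.451156
Step 4: Vbr = 60 * 0.906081 * 0.451156 = 24.5 V

24.5


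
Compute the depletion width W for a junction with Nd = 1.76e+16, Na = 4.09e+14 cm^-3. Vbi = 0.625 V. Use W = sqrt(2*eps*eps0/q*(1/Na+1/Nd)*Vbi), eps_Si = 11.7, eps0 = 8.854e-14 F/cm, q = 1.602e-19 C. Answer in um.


Step 1: 1/Na + 1/Nd = 1/4.09e+14 + 1/1.76e+16 = 2.50181e-15
Step 2: 2*eps*eps0/q = 2*11.7*8.854e-14/1.602e-19 = 1.293281e+07
Step 3: W^2 = 1.293281e+07 * 2.50181e-15 * 0.625 = 2.02221e-08
Step 4: W = sqrt(2.02221e-08) = 1.422e-04 cm = 1.422 um

1.422


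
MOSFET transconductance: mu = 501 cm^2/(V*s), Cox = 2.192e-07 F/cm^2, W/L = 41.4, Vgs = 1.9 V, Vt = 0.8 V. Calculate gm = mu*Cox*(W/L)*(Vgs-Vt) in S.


Step 1: Vov = Vgs - Vt = 1.9 - 0.8 = 1.1 V
Step 2: gm = mu * Cox * (W/L) * Vov
Step 3: gm = 501 * 2.192e-07 * 41.4 * 1.1 = 5.00e-03 S

5.00e-03


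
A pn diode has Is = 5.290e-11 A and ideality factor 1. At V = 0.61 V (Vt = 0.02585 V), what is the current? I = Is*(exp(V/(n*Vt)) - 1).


Step 1: V/(n*Vt) = 0.61/(1*0.02585) = 23.5977
Step 2: exp(23.5977) = 1.7715e+10
Step 3: I = 5.290e-11 * (1.7715e+10 - 1) = 9.37e-01 A

9.37e-01


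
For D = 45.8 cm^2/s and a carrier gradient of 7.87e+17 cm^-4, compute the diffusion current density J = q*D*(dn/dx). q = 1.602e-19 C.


Step 1: J = q * D * (dn/dx)
Step 2: J = 1.602e-19 * 45.8 * 7.87e+17
Step 3: J = 5.77e+00 A/cm^2

5.77e+00


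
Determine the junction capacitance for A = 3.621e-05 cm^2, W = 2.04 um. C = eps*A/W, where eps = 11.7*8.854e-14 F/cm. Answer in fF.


Step 1: eps_Si = 11.7 * 8.854e-14 = 1.035918e-12 F/cm
Step 2: W in cm = 2.04 * 1e-4 = 2.04e-04 cm
Step 3: C = 1.035918e-12 * 3.621e-05 / 2.04e-04 = 1.838754e-13 F
Step 4: C = 183.88 fF

183.88


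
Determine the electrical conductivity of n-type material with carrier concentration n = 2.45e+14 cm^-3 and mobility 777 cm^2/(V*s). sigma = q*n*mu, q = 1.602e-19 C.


Step 1: sigma = q * n * mu
Step 2: sigma = 1.602e-19 * 2.45e+14 * 777
Step 3: sigma = 3.050e-02 S/cm

3.050e-02


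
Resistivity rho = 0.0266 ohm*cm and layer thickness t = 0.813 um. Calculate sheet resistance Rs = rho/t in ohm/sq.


Step 1: Convert thickness to cm: t = 0.813 um = 8.1300e-05 cm
Step 2: Rs = rho / t = 0.0266 / 8.1300e-05
Step 3: Rs = 327.2 ohm/sq

327.2


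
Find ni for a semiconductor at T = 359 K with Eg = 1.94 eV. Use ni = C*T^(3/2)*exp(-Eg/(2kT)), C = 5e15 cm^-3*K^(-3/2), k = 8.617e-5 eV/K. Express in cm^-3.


Step 1: Compute kT = 8.617e-5 * 359 = 0.03093503 eV
Step 2: Exponent = -Eg/(2kT) = -1.94/(2*0.03093503) = -31.35604
Step 3: T^(3/2) = 359^1.5 = 6802.08
Step 4: ni = 5e15 * 6802.08 * exp(-31.35604) = 8.20e+05 cm^-3

8.20e+05


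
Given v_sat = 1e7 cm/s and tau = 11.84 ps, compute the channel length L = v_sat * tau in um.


Step 1: tau in seconds = 11.84 ps * 1e-12 = 1.1840e-11 s
Step 2: L = v_sat * tau = 1e7 * 1.1840e-11 = 1.1840e-04 cm
Step 3: L in um = 1.1840e-04 * 1e4 = 1.184 um

1.184


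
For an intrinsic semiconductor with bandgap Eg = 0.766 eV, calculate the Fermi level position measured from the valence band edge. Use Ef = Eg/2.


Step 1: For an intrinsic semiconductor, the Fermi level sits at midgap.
Step 2: Ef = Eg / 2 = 0.766 / 2 = 0.383 eV

0.383


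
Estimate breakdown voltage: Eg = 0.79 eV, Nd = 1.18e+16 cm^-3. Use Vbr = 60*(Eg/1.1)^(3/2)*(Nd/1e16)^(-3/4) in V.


Step 1: Eg/1.1 = 0.79/1.1 = 0.718182
Step 2: (Eg/1.1)^1.5 = 0.718182^1.5 = 0.608628
Step 3: (Nd/1e16)^(-0.75) = (1.18)^(-0.75) = 0.883260
Step 4: Vbr = 60 * 0.608628 * 0.883260 = 32.3 V

32.3


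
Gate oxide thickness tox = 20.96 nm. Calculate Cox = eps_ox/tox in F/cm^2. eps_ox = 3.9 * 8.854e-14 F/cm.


Step 1: eps_ox = 3.9 * 8.854e-14 = 3.45306e-13 F/cm
Step 2: tox in cm = 20.96 nm * 1e-7 = 2.0960e-06 cm
Step 3: Cox = 3.45306e-13 / 2.0960e-06 = 1.65e-07 F/cm^2

1.65e-07


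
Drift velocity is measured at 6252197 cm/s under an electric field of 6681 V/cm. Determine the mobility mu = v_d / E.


Step 1: mu = v_d / E
Step 2: mu = 6252197 / 6681
Step 3: mu = 935.82 cm^2/(V*s)

935.82


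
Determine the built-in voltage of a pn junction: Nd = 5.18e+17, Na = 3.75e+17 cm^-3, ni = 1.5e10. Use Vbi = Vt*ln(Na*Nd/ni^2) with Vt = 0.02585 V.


Step 1: Compute Na*Nd/ni^2 = 3.75e+17 * 5.18e+17 / (1.5e10)^2 = 8.6333e+14
Step 2: ln(8.6333e+14) = 34.3918
Step 3: Vbi = 0.02585 * 34.3918 = 0.889 V

0.889


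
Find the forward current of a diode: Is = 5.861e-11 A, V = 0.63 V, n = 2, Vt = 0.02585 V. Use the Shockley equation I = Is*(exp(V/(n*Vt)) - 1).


Step 1: V/(n*Vt) = 0.63/(2*0.02585) = 12.1857
Step 2: exp(12.1857) = 1.9597e+05
Step 3: I = 5.861e-11 * (1.9597e+05 - 1) = 1.15e-05 A

1.15e-05


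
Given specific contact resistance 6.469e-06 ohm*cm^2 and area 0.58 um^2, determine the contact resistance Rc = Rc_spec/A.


Step 1: Convert area to cm^2: 0.58 um^2 = 5.8000e-09 cm^2
Step 2: Rc = Rc_spec / A = 6.469e-06 / 5.8000e-09
Step 3: Rc = 1.12e+03 ohms

1.12e+03


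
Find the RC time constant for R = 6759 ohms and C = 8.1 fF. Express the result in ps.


Step 1: tau = R * C
Step 2: tau = 6759 * 8.1 fF = 6759 * 8.1e-15 F
Step 3: tau = 5.47479e-11 s = 54.7479 ps

54.7479


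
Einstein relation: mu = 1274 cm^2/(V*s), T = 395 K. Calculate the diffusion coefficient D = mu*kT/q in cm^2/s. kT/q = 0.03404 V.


Step 1: D = mu * (kT/q)
Step 2: D = 1274 * 0.03404
Step 3: D = 43.37 cm^2/s

43.37


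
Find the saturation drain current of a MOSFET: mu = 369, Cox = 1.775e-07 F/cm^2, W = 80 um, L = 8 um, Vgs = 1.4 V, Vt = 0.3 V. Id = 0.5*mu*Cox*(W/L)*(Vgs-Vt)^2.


Step 1: Overdrive voltage Vov = Vgs - Vt = 1.4 - 0.3 = 1.1 V
Step 2: W/L = 80/8 = 10
Step 3: Id = 0.5 * 369 * 1.775e-07 * 10 * 1.1^2
Step 4: Id = 3.96e-04 A

3.96e-04


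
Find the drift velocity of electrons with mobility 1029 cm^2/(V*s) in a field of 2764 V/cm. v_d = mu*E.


Step 1: v_d = mu * E
Step 2: v_d = 1029 * 2764 = 2844156
Step 3: v_d = 2.84e+06 cm/s

2.84e+06


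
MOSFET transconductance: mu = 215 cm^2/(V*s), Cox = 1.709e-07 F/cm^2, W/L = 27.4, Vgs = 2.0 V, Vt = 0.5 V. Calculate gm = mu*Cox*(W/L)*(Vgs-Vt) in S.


Step 1: Vov = Vgs - Vt = 2.0 - 0.5 = 1.5 V
Step 2: gm = mu * Cox * (W/L) * Vov
Step 3: gm = 215 * 1.709e-07 * 27.4 * 1.5 = 1.51e-03 S

1.51e-03


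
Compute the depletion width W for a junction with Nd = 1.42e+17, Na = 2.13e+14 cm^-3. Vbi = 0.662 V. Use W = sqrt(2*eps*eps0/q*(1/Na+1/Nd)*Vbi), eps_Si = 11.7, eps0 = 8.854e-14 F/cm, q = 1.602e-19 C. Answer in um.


Step 1: 1/Na + 1/Nd = 1/2.13e+14 + 1/1.42e+17 = 4.70188e-15
Step 2: 2*eps*eps0/q = 2*11.7*8.854e-14/1.602e-19 = 1.293281e+07
Step 3: W^2 = 1.293281e+07 * 4.70188e-15 * 0.662 = 4.02552e-08
Step 4: W = sqrt(4.02552e-08) = 2.006e-04 cm = 2.006 um

2.006


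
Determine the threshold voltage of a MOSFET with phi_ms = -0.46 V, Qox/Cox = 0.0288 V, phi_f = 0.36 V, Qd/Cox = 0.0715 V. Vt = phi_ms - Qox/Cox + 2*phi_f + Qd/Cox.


Step 1: Vt = phi_ms - Qox/Cox + 2*phi_f + Qd/Cox
Step 2: Vt = -0.46 - 0.0288 + 2*0.36 + 0.0715
Step 3: Vt = -0.46 - 0.0288 + 0.72 + 0.0715
Step 4: Vt = 0.3027 V

0.3027


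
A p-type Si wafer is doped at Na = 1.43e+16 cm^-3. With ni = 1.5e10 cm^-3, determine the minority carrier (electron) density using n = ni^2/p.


Step 1: Majority hole concentration p ≈ Na = 1.43e+16 cm^-3
Step 2: n = ni^2 / Na = (1.5e10)^2 / 1.43e+16
Step 3: n = 1.57e+04 cm^-3

1.57e+04


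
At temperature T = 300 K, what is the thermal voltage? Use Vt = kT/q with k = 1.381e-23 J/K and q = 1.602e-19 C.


Step 1: kT = 1.381e-23 * 300 = 4.143e-21 J
Step 2: Vt = kT/q = 4.143e-21 / 1.602e-19
Step 3: Vt = 0.02586 V

0.02586


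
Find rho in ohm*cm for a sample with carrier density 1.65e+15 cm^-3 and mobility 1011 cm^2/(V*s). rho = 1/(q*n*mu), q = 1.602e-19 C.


Step 1: sigma = q * n * mu = 1.602e-19 * 1.65e+15 * 1011 = 2.67238e-01 S/cm
Step 2: rho = 1 / sigma = 1 / 2.67238e-01 = 3.742 ohm*cm

3.742


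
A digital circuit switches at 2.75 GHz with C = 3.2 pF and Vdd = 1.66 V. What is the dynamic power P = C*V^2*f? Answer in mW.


Step 1: V^2 = 1.66^2 = 2.7556 V^2
Step 2: P = C*V^2*f = 3.2e-12 F * 2.7556 * 2.75e9 Hz
Step 3: P = 2.424928e-02 W
Step 4: P = 24.249 mW

24.249
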